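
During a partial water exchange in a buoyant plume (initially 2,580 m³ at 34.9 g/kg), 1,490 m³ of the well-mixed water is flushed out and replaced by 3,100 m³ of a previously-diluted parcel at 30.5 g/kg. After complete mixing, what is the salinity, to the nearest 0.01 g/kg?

31.64 g/kg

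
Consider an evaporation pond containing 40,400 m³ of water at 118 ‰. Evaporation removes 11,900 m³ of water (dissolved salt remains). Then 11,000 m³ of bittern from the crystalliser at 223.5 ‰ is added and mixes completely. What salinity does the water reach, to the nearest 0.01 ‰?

182.93 ‰

After evaporation: salt = 40,400×118 = 4,767,200; volume = 40,400 − 11,900 = 28,500 m³
After mixing: salt = 4,767,200 + 11,000×223.5 = 7,225,700; volume = 28,500 + 11,000 = 39,500 m³
S = 7,225,700 / 39,500 = 182.9291 ‰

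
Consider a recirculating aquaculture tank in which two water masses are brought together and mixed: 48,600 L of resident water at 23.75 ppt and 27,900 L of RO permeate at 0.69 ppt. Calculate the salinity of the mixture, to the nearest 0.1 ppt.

Total salt / total volume:
salt = 48,600×23.75 + 27,900×0.69 = 1,154,250 + 19,251 = 1,173,501
volume = 48,600 + 27,900 = 76,500 L
S = 1,173,501 / 76,500 = 15.34 ppt

15.3 ppt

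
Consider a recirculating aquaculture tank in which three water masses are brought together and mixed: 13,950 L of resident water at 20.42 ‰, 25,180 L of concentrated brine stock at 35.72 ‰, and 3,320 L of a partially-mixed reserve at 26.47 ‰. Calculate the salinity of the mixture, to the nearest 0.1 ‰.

Salt balance:
salt = 13,950×20.42 + 25,180×35.72 + 3,320×26.47 = 284,859 + 899,429.6 + 87,880.4 = 1,272,169
volume = 13,950 + 25,180 + 3,320 = 42,450 L
S = 1,272,169 / 42,450 = 29.969 ‰

30.0 ‰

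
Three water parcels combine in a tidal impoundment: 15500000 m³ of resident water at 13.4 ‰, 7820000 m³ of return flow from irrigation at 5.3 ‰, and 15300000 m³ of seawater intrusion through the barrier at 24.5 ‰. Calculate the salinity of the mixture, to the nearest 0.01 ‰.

By conservation of dissolved salt,
salt = 15,500,000×13.4 + 7,820,000×5.3 + 15,300,000×24.5 = 207,700,000 + 41,446,000 + 374,850,000 = 623,996,000
volume = 15,500,000 + 7,820,000 + 15,300,000 = 38,620,000 m³
S = 623,996,000 / 38,620,000 = 16.1573 ‰

16.16 ‰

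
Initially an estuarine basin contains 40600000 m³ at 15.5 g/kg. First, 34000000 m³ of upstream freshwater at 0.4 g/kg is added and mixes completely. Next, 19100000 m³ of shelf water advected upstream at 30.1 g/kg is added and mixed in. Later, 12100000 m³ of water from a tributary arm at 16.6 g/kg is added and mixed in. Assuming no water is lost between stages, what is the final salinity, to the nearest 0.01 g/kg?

13.41 g/kg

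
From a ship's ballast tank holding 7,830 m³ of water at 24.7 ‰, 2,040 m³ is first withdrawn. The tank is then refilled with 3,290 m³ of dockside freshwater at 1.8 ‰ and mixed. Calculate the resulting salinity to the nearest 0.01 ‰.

Remaining after removal: 5,790 m³ at 24.7 ‰ (salt = 143,013)
After addition: salt = 143,013 + 3,290×1.8 = 148,935; volume = 9,080 m³
S = 148,935 / 9,080 = 16.4025 ‰

16.40 ‰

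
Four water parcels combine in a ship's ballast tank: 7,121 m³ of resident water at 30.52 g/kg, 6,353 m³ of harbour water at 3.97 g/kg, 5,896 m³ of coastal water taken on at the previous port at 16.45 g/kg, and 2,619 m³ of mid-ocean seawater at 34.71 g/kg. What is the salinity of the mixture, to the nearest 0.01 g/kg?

Conserving salt mass:
salt = 7,121×30.52 + 6,353×3.97 + 5,896×16.45 + 2,619×34.71 = 217,332.92 + 25,221.41 + 96,989.2 + 90,905.49 = 430,449.02
volume = 7,121 + 6,353 + 5,896 + 2,619 = 21,989 m³
S = 430,449.02 / 21,989 = 19.5757 g/kg

19.58 g/kg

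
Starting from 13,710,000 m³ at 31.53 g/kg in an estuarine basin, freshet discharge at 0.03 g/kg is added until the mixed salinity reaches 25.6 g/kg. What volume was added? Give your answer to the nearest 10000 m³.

3180000 m³

Salt balance: 13,710,000×31.53 + V×0.03 = (13,710,000+V)×25.6
432,276,300 + 0.03V = 350,976,000 + 25.6V
81,300,300 = 25.57V
V = 3,179,518.97 m³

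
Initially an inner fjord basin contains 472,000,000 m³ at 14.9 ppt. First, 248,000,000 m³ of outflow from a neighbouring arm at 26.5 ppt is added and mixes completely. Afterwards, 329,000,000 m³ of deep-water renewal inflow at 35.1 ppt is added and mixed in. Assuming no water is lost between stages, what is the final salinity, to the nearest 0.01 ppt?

Total salt / total volume:
Initial salt = 472,000,000×14.9 = 7,032,800,000
After stage 1: salt = 7,032,800,000 + 248,000,000×26.5 = 13,604,800,000; volume = 720,000,000 m³; S = 18.896 ppt
After stage 2: salt = 13,604,800,000 + 329,000,000×35.1 = 25,152,700,000; volume = 1,049,000,000 m³
S = 25,152,700,000 / 1,049,000,000 = 23.9778 ppt

23.98 ppt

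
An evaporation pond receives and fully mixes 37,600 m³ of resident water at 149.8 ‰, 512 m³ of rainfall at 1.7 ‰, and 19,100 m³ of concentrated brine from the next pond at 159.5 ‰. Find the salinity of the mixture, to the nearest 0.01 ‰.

151.71 ‰

Weighted by volume,
salt = 37,600×149.8 + 512×1.7 + 19,100×159.5 = 5,632,480 + 870.4 + 3,046,450 = 8,679,800.4
volume = 37,600 + 512 + 19,100 = 57,212 m³
S = 8,679,800.4 / 57,212 = 151.7129 ‰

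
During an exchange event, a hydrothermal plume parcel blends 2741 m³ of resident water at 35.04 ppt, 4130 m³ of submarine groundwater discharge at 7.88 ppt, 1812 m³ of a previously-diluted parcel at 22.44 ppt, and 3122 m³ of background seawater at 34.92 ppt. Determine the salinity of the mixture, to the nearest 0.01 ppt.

Salt balance:
salt = 2,741×35.04 + 4,130×7.88 + 1,812×22.44 + 3,122×34.92 = 96,044.64 + 32,544.4 + 40,661.28 + 109,020.24 = 278,270.56
volume = 2,741 + 4,130 + 1,812 + 3,122 = 11,805 m³
S = 278,270.56 / 11,805 = 23.5723 ppt

23.57 ppt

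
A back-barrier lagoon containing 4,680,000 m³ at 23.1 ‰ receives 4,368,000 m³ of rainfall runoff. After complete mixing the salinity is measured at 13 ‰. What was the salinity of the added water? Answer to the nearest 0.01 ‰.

2.18 ‰

Salt balance: 4,680,000×23.1 + 4,368,000×S = 9,048,000×13
108,108,000 + 4,368,000·S = 117,624,000
S = (117,624,000 − 108,108,000) / 4,368,000 = 2.1786 ‰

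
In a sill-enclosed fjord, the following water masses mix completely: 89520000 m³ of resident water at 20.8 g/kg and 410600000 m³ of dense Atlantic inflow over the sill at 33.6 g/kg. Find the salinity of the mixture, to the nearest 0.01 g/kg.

31.31 g/kg

Total salt / total volume:
salt = 89,520,000×20.8 + 410,600,000×33.6 = 1,862,016,000 + 13,796,160,000 = 15,658,176,000
volume = 89,520,000 + 410,600,000 = 500,120,000 m³
S = 15,658,176,000 / 500,120,000 = 31.3088 g/kg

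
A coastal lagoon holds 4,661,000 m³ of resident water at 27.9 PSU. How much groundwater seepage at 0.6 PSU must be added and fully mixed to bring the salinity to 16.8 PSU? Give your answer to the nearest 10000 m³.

3190000 m³

Salt balance: 4,661,000×27.9 + V×0.6 = (4,661,000+V)×16.8
130,041,900 + 0.6V = 78,304,800 + 16.8V
51,737,100 = 16.2V
V = 3,193,648.15 m³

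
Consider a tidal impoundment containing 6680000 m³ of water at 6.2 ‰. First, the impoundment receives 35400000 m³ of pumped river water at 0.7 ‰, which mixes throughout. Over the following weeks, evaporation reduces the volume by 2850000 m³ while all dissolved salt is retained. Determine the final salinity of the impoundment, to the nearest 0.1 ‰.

After mixing: salt = 6,680,000×6.2 + 35,400,000×0.7 = 66,196,000; volume = 42,080,000 m³
After evaporation: salt unchanged = 66,196,000; volume = 42,080,000 − 2,850,000 = 39,230,000 m³
S = 66,196,000 / 39,230,000 = 1.6874 ‰

1.7 ‰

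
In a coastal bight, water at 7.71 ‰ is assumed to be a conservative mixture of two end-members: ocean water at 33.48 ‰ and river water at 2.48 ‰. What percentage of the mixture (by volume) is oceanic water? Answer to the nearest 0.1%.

16.9%

Let g be the oceanic fraction. Salt balance per unit volume:
g×33.48 + (1−g)×2.48 = 7.71
g = (7.71 − 2.48) / (33.48 − 2.48) = 5.23/31 = 0.1687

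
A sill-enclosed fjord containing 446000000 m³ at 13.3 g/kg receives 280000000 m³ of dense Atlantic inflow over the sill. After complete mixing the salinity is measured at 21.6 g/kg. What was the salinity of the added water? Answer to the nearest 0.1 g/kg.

34.8 g/kg

Salt balance: 446,000,000×13.3 + 280,000,000×S = 726,000,000×21.6
5,931,800,000 + 280,000,000·S = 15,681,600,000
S = (15,681,600,000 − 5,931,800,000) / 280,000,000 = 34.8207 g/kg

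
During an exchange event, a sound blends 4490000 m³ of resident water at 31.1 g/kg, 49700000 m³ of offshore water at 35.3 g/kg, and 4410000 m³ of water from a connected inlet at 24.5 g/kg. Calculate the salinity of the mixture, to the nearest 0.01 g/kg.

34.17 g/kg

By conservation of dissolved salt,
salt = 4,490,000×31.1 + 49,700,000×35.3 + 4,410,000×24.5 = 139,639,000 + 1,754,410,000 + 108,045,000 = 2,002,094,000
volume = 4,490,000 + 49,700,000 + 4,410,000 = 58,600,000 m³
S = 2,002,094,000 / 58,600,000 = 34.1654 g/kg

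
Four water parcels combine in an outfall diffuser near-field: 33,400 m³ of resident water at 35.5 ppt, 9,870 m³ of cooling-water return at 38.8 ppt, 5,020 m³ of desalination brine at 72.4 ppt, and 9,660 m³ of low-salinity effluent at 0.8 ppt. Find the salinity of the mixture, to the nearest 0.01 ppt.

Conserving salt mass:
salt = 33,400×35.5 + 9,870×38.8 + 5,020×72.4 + 9,660×0.8 = 1,185,700 + 382,956 + 363,448 + 7,728 = 1,939,832
volume = 33,400 + 9,870 + 5,020 + 9,660 = 57,950 m³
S = 1,939,832 / 57,950 = 33.4742 ppt

33.47 ppt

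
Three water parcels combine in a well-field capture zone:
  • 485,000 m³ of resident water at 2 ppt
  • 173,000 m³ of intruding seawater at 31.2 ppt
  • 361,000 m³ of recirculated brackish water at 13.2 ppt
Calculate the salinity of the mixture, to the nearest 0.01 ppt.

10.93 ppt

By conservation of dissolved salt,
salt = 485,000×2 + 173,000×31.2 + 361,000×13.2 = 970,000 + 5,397,600 + 4,765,200 = 11,132,800
volume = 485,000 + 173,000 + 361,000 = 1,019,000 m³
S = 11,132,800 / 1,019,000 = 10.9252 ppt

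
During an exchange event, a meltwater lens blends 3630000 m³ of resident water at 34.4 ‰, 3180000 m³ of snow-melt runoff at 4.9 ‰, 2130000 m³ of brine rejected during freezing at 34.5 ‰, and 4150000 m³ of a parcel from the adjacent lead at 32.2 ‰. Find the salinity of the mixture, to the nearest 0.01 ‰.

Total salt / total volume:
salt = 3,630,000×34.4 + 3,180,000×4.9 + 2,130,000×34.5 + 4,150,000×32.2 = 124,872,000 + 15,582,000 + 73,485,000 + 133,630,000 = 347,569,000
volume = 3,630,000 + 3,180,000 + 2,130,000 + 4,150,000 = 13,090,000 m³
S = 347,569,000 / 13,090,000 = 26.5523 ‰

26.55 ‰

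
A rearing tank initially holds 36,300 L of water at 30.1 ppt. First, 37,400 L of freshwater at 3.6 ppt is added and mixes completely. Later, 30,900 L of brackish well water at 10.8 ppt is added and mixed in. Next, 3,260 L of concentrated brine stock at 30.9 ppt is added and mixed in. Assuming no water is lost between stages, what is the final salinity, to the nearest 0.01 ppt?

Total salt / total volume:
Initial salt = 36,300×30.1 = 1,092,630
After stage 1: salt = 1,092,630 + 37,400×3.6 = 1,227,270; volume = 73,700 L; S = 16.652 ppt
After stage 2: salt = 1,227,270 + 30,900×10.8 = 1,560,990; volume = 104,600 L; S = 14.923 ppt
After stage 3: salt = 1,560,990 + 3,260×30.9 = 1,661,724; volume = 107,860 L
S = 1,661,724 / 107,860 = 15.4063 ppt

15.41 ppt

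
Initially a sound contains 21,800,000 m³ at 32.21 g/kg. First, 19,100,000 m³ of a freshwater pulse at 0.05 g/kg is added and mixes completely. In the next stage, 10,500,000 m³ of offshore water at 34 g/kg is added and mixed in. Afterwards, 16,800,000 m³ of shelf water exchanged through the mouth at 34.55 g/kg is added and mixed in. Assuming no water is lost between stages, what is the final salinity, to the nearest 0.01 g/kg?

24.06 g/kg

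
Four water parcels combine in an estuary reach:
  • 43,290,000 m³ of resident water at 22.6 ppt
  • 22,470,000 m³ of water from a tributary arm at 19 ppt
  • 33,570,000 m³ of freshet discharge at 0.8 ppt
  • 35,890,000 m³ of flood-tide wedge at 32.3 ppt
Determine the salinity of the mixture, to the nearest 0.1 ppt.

By conservation of dissolved salt,
salt = 43,290,000×22.6 + 22,470,000×19 + 33,570,000×0.8 + 35,890,000×32.3 = 978,354,000 + 426,930,000 + 26,856,000 + 1,159,247,000 = 2,591,387,000
volume = 43,290,000 + 22,470,000 + 33,570,000 + 35,890,000 = 135,220,000 m³
S = 2,591,387,000 / 135,220,000 = 19.164 ppt

19.2 ppt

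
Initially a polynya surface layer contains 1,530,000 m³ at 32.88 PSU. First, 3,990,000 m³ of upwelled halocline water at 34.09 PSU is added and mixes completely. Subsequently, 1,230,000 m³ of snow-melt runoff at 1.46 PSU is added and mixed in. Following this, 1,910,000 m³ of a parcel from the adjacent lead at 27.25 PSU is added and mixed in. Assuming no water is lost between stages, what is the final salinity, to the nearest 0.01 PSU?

27.73 PSU

Total salt / total volume:
Initial salt = 1,530,000×32.88 = 50,306,400
After stage 1: salt = 50,306,400 + 3,990,000×34.09 = 186,325,500; volume = 5,520,000 m³; S = 33.755 PSU
After stage 2: salt = 186,325,500 + 1,230,000×1.46 = 188,121,300; volume = 6,750,000 m³; S = 27.87 PSU
After stage 3: salt = 188,121,300 + 1,910,000×27.25 = 240,168,800; volume = 8,660,000 m³
S = 240,168,800 / 8,660,000 = 27.7331 PSU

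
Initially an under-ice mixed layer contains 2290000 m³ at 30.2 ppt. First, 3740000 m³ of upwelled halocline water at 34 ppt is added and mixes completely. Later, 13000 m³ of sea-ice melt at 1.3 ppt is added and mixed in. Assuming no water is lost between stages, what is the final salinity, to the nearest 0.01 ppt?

By conservation of dissolved salt,
Initial salt = 2,290,000×30.2 = 69,158,000
After stage 1: salt = 69,158,000 + 3,740,000×34 = 196,318,000; volume = 6,030,000 m³; S = 32.557 ppt
After stage 2: salt = 196,318,000 + 13,000×1.3 = 196,334,900; volume = 6,043,000 m³
S = 196,334,900 / 6,043,000 = 32.4896 ppt

32.49 ppt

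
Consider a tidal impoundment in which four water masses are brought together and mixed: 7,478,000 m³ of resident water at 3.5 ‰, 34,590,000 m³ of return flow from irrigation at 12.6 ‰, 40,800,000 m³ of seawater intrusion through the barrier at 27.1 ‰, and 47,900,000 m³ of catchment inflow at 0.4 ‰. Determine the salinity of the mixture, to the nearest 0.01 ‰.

Weighted by volume,
salt = 7,478,000×3.5 + 34,590,000×12.6 + 40,800,000×27.1 + 47,900,000×0.4 = 26,173,000 + 435,834,000 + 1,105,680,000 + 19,160,000 = 1,586,847,000
volume = 7,478,000 + 34,590,000 + 40,800,000 + 47,900,000 = 130,768,000 m³
S = 1,586,847,000 / 130,768,000 = 12.1348 ‰

12.13 ‰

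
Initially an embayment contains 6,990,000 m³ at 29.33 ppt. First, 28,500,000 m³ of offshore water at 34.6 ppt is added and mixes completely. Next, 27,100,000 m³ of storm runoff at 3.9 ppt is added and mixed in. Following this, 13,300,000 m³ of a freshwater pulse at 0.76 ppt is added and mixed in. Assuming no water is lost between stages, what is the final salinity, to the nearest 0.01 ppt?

Weighted by volume,
Initial salt = 6,990,000×29.33 = 205,016,700
After stage 1: salt = 205,016,700 + 28,500,000×34.6 = 1,191,116,700; volume = 35,490,000 m³; S = 33.562 ppt
After stage 2: salt = 1,191,116,700 + 27,100,000×3.9 = 1,296,806,700; volume = 62,590,000 m³; S = 20.719 ppt
After stage 3: salt = 1,296,806,700 + 13,300,000×0.76 = 1,306,914,700; volume = 75,890,000 m³
S = 1,306,914,700 / 75,890,000 = 17.2212 ppt

17.22 ppt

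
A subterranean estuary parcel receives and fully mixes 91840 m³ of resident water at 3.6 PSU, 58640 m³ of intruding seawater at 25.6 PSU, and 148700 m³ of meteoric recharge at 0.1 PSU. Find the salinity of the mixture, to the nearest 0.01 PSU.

6.17 PSU

Weighted by volume,
salt = 91,840×3.6 + 58,640×25.6 + 148,700×0.1 = 330,624 + 1,501,184 + 14,870 = 1,846,678
volume = 91,840 + 58,640 + 148,700 = 299,180 m³
S = 1,846,678 / 299,180 = 6.1725 PSU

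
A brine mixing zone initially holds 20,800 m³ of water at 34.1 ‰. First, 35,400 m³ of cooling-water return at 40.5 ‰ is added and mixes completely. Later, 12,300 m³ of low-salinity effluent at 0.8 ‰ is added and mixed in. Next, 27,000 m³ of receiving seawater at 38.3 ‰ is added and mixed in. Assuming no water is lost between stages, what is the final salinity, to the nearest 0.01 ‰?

33.37 ‰

Total salt / total volume:
Initial salt = 20,800×34.1 = 709,280
After stage 1: salt = 709,280 + 35,400×40.5 = 2,142,980; volume = 56,200 m³; S = 38.131 ‰
After stage 2: salt = 2,142,980 + 12,300×0.8 = 2,152,820; volume = 68,500 m³; S = 31.428 ‰
After stage 3: salt = 2,152,820 + 27,000×38.3 = 3,186,920; volume = 95,500 m³
S = 3,186,920 / 95,500 = 33.3709 ‰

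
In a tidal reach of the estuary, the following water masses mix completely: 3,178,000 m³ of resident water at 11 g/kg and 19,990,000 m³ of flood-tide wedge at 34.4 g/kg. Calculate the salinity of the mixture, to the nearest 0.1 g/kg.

31.2 g/kg

By conservation of dissolved salt,
salt = 3,178,000×11 + 19,990,000×34.4 = 34,958,000 + 687,656,000 = 722,614,000
volume = 3,178,000 + 19,990,000 = 23,168,000 m³
S = 722,614,000 / 23,168,000 = 31.19 g/kg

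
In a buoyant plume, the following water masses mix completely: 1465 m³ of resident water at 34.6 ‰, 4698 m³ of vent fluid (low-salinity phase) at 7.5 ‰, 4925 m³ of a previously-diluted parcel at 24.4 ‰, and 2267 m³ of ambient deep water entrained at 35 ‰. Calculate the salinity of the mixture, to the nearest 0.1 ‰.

21.4 ‰

Conserving salt mass:
salt = 1,465×34.6 + 4,698×7.5 + 4,925×24.4 + 2,267×35 = 50,689 + 35,235 + 120,170 + 79,345 = 285,439
volume = 1,465 + 4,698 + 4,925 + 2,267 = 13,355 m³
S = 285,439 / 13,355 = 21.373 ‰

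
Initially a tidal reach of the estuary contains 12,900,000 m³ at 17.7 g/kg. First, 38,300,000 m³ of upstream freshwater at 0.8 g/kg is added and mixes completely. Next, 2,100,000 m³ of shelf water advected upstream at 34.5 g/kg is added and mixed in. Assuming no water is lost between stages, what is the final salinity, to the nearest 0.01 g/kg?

Mass of salt is conserved:
Initial salt = 12,900,000×17.7 = 228,330,000
After stage 1: salt = 228,330,000 + 38,300,000×0.8 = 258,970,000; volume = 51,200,000 m³; S = 5.058 g/kg
After stage 2: salt = 258,970,000 + 2,100,000×34.5 = 331,420,000; volume = 53,300,000 m³
S = 331,420,000 / 53,300,000 = 6.218 g/kg

6.22 g/kg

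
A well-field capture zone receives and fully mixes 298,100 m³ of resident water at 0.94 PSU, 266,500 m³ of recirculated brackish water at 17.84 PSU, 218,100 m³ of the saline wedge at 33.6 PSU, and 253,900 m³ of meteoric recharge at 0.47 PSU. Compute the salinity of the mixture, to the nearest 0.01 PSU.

Conserving salt mass:
salt = 298,100×0.94 + 266,500×17.84 + 218,100×33.6 + 253,900×0.47 = 280,214 + 4,754,360 + 7,328,160 + 119,333 = 12,482,067
volume = 298,100 + 266,500 + 218,100 + 253,900 = 1,036,600 m³
S = 12,482,067 / 1,036,600 = 12.0414 PSU

12.04 PSU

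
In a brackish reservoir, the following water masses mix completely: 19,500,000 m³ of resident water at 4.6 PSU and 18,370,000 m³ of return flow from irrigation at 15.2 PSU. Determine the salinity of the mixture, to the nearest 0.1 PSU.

By conservation of dissolved salt,
salt = 19,500,000×4.6 + 18,370,000×15.2 = 89,700,000 + 279,224,000 = 368,924,000
volume = 19,500,000 + 18,370,000 = 37,870,000 m³
S = 368,924,000 / 37,870,000 = 9.742 PSU

9.7 PSU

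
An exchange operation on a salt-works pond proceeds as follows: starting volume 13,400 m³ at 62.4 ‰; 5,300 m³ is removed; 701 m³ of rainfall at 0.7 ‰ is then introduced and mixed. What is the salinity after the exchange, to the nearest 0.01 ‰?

57.49 ‰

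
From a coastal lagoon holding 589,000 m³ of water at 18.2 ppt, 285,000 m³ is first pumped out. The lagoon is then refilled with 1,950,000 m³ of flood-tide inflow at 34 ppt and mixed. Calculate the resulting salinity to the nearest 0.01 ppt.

Remaining after removal: 304,000 m³ at 18.2 ppt (salt = 5,532,800)
After addition: salt = 5,532,800 + 1,950,000×34 = 71,832,800; volume = 2,254,000 m³
S = 71,832,800 / 2,254,000 = 31.869 ppt

31.87 ppt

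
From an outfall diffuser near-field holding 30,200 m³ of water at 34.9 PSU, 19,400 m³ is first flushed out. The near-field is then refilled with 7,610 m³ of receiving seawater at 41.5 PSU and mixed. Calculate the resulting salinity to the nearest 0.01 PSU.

37.63 PSU

Remaining after removal: 10,800 m³ at 34.9 PSU (salt = 376,920)
After addition: salt = 376,920 + 7,610×41.5 = 692,735; volume = 18,410 m³
S = 692,735 / 18,410 = 37.6282 PSU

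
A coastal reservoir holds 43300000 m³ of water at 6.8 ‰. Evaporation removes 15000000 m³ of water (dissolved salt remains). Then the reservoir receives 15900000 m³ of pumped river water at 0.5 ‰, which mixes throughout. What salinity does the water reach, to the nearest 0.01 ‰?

6.84 ‰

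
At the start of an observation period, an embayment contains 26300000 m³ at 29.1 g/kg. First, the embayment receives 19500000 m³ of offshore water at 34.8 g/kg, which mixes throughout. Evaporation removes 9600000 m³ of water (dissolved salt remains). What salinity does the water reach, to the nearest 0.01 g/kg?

After mixing: salt = 26,300,000×29.1 + 19,500,000×34.8 = 1,443,930,000; volume = 45,800,000 m³
After evaporation: salt unchanged = 1,443,930,000; volume = 45,800,000 − 9,600,000 = 36,200,000 m³
S = 1,443,930,000 / 36,200,000 = 39.8876 g/kg

39.89 g/kg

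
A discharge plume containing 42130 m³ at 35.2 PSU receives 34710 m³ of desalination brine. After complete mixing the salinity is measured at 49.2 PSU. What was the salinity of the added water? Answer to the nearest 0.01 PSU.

66.19 PSU

Salt balance: 42,130×35.2 + 34,710×S = 76,840×49.2
1,482,976 + 34,710·S = 3,780,528
S = (3,780,528 − 1,482,976) / 34,710 = 66.1928 PSU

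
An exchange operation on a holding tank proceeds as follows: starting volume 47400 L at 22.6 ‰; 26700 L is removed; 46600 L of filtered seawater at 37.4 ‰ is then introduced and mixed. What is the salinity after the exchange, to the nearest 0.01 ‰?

Remaining after removal: 20,700 L at 22.6 ‰ (salt = 467,820)
After addition: salt = 467,820 + 46,600×37.4 = 2,210,660; volume = 67,300 L
S = 2,210,660 / 67,300 = 32.8478 ‰

32.85 ‰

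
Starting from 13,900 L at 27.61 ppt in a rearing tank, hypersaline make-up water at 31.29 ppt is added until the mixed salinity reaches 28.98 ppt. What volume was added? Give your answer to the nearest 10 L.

Salt balance: 13,900×27.61 + V×31.29 = (13,900+V)×28.98
383,779 + 31.29V = 402,822 + 28.98V
19,043 = 2.31V
V = 8,243.72 L

8240 L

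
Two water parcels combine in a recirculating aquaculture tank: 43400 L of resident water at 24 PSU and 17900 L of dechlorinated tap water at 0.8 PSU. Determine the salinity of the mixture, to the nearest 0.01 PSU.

17.23 PSU

Conserving salt mass:
salt = 43,400×24 + 17,900×0.8 = 1,041,600 + 14,320 = 1,055,920
volume = 43,400 + 17,900 = 61,300 L
S = 1,055,920 / 61,300 = 17.2254 PSU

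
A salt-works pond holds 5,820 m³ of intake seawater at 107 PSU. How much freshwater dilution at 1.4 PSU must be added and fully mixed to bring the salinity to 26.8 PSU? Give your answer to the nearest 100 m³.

18400 m³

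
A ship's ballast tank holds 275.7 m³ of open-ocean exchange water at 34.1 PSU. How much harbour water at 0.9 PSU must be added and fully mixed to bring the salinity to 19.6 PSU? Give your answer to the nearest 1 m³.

Salt balance: 275.7×34.1 + V×0.9 = (275.7+V)×19.6
9,401.37 + 0.9V = 5,403.72 + 19.6V
3,997.65 = 18.7V
V = 213.78 m³

214 m³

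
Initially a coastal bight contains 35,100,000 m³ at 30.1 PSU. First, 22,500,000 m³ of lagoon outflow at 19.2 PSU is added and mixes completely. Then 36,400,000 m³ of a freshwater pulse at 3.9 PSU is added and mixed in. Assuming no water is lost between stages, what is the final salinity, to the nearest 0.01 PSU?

Conserving salt mass:
Initial salt = 35,100,000×30.1 = 1,056,510,000
After stage 1: salt = 1,056,510,000 + 22,500,000×19.2 = 1,488,510,000; volume = 57,600,000 m³; S = 25.842 PSU
After stage 2: salt = 1,488,510,000 + 36,400,000×3.9 = 1,630,470,000; volume = 94,000,000 m³
S = 1,630,470,000 / 94,000,000 = 17.3454 PSU

17.35 PSU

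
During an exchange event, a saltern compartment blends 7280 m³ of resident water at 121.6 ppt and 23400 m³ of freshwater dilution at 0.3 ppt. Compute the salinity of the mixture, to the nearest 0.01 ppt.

Total salt / total volume:
salt = 7,280×121.6 + 23,400×0.3 = 885,248 + 7,020 = 892,268
volume = 7,280 + 23,400 = 30,680 m³
S = 892,268 / 30,680 = 29.0831 ppt

29.08 ppt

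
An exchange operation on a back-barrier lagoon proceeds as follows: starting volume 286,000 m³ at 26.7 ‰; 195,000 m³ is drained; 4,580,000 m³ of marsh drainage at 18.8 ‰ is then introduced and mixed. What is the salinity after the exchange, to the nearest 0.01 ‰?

18.95 ‰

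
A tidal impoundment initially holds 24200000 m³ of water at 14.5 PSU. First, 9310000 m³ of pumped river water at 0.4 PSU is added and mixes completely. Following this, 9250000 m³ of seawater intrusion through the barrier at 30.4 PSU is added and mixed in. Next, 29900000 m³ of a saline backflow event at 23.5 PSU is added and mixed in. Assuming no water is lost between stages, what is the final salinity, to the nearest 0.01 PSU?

18.42 PSU

Conserving salt mass:
Initial salt = 24,200,000×14.5 = 350,900,000
After stage 1: salt = 350,900,000 + 9,310,000×0.4 = 354,624,000; volume = 33,510,000 m³; S = 10.583 PSU
After stage 2: salt = 354,624,000 + 9,250,000×30.4 = 635,824,000; volume = 42,760,000 m³; S = 14.87 PSU
After stage 3: salt = 635,824,000 + 29,900,000×23.5 = 1,338,474,000; volume = 72,660,000 m³
S = 1,338,474,000 / 72,660,000 = 18.4211 PSU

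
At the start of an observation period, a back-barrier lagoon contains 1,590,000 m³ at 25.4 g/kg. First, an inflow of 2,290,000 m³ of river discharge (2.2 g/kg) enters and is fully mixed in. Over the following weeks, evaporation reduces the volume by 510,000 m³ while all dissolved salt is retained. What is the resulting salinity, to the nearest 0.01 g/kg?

13.48 g/kg

After mixing: salt = 1,590,000×25.4 + 2,290,000×2.2 = 45,424,000; volume = 3,880,000 m³
After evaporation: salt unchanged = 45,424,000; volume = 3,880,000 − 510,000 = 3,370,000 m³
S = 45,424,000 / 3,370,000 = 13.4789 g/kg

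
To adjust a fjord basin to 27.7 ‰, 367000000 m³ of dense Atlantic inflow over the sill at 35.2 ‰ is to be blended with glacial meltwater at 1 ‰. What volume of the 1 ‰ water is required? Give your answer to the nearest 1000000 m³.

103000000 m³

Salt balance: 367,000,000×35.2 + V×1 = (367,000,000+V)×27.7
12,918,400,000 + 1V = 10,165,900,000 + 27.7V
2,752,500,000 = 26.7V
V = 103,089,887.64 m³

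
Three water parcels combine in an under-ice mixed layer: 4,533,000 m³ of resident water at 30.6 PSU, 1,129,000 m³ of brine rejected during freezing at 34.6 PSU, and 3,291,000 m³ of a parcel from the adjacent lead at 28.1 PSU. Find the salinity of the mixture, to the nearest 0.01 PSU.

30.19 PSU

Weighted by volume,
salt = 4,533,000×30.6 + 1,129,000×34.6 + 3,291,000×28.1 = 138,709,800 + 39,063,400 + 92,477,100 = 270,250,300
volume = 4,533,000 + 1,129,000 + 3,291,000 = 8,953,000 m³
S = 270,250,300 / 8,953,000 = 30.1854 PSU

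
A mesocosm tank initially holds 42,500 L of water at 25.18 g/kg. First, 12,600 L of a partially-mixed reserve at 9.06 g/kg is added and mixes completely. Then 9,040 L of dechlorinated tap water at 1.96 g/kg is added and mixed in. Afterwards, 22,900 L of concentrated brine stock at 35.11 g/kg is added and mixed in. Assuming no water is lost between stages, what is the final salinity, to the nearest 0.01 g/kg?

23.05 g/kg

Weighted by volume,
Initial salt = 42,500×25.18 = 1,070,150
After stage 1: salt = 1,070,150 + 12,600×9.06 = 1,184,306; volume = 55,100 L; S = 21.494 g/kg
After stage 2: salt = 1,184,306 + 9,040×1.96 = 1,202,024.4; volume = 64,140 L; S = 18.741 g/kg
After stage 3: salt = 1,202,024.4 + 22,900×35.11 = 2,006,043.4; volume = 87,040 L
S = 2,006,043.4 / 87,040 = 23.0474 g/kg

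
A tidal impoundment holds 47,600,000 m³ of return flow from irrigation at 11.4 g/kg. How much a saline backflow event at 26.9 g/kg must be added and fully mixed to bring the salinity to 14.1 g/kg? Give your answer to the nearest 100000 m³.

10000000 m³

Salt balance: 47,600,000×11.4 + V×26.9 = (47,600,000+V)×14.1
542,640,000 + 26.9V = 671,160,000 + 14.1V
128,520,000 = 12.8V
V = 10,040,625 m³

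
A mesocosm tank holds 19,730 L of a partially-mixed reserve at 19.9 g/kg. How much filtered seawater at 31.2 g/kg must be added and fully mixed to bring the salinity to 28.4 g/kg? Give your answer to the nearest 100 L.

Salt balance: 19,730×19.9 + V×31.2 = (19,730+V)×28.4
392,627 + 31.2V = 560,332 + 28.4V
167,705 = 2.8V
V = 59,894.64 L

59900 L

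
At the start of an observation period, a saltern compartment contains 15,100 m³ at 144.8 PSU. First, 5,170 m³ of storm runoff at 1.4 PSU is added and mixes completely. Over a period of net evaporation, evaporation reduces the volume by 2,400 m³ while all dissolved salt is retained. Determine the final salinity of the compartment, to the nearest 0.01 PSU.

After mixing: salt = 15,100×144.8 + 5,170×1.4 = 2,193,718; volume = 20,270 m³
After evaporation: salt unchanged = 2,193,718; volume = 20,270 − 2,400 = 17,870 m³
S = 2,193,718 / 17,870 = 122.7598 PSU

122.76 PSU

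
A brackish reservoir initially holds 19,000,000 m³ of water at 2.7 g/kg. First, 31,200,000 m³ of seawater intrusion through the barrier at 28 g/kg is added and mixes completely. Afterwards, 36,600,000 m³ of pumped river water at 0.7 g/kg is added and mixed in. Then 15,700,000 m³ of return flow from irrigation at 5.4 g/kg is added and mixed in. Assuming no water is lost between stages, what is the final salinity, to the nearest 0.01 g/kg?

By conservation of dissolved salt,
Initial salt = 19,000,000×2.7 = 51,300,000
After stage 1: salt = 51,300,000 + 31,200,000×28 = 924,900,000; volume = 50,200,000 m³; S = 18.424 g/kg
After stage 2: salt = 924,900,000 + 36,600,000×0.7 = 950,520,000; volume = 86,800,000 m³; S = 10.951 g/kg
After stage 3: salt = 950,520,000 + 15,700,000×5.4 = 1,035,300,000; volume = 102,500,000 m³
S = 1,035,300,000 / 102,500,000 = 10.1005 g/kg

10.10 g/kg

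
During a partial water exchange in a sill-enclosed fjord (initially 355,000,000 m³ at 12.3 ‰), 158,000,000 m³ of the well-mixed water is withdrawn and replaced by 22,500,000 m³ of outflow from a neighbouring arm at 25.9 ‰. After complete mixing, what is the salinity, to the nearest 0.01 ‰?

Remaining after removal: 197,000,000 m³ at 12.3 ‰ (salt = 2,423,100,000)
After addition: salt = 2,423,100,000 + 22,500,000×25.9 = 3,005,850,000; volume = 219,500,000 m³
S = 3,005,850,000 / 219,500,000 = 13.6941 ‰

13.69 ‰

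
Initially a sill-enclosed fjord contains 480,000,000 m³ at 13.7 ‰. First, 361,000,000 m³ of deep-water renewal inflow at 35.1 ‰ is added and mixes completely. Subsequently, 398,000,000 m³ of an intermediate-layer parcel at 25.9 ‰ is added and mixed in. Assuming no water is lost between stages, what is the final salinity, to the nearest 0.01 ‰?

By conservation of dissolved salt,
Initial salt = 480,000,000×13.7 = 6,576,000,000
After stage 1: salt = 6,576,000,000 + 361,000,000×35.1 = 19,247,100,000; volume = 841,000,000 m³; S = 22.886 ‰
After stage 2: salt = 19,247,100,000 + 398,000,000×25.9 = 29,555,300,000; volume = 1,239,000,000 m³
S = 29,555,300,000 / 1,239,000,000 = 23.8542 ‰

23.85 ‰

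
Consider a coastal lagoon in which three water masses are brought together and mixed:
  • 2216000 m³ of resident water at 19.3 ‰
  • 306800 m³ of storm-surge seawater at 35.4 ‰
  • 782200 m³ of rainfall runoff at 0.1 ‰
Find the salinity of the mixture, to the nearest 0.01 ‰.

16.25 ‰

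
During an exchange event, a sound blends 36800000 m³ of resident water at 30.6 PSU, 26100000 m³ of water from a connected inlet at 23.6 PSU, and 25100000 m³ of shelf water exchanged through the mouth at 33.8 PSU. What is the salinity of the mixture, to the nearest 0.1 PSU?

29.4 PSU

Weighted by volume,
salt = 36,800,000×30.6 + 26,100,000×23.6 + 25,100,000×33.8 = 1,126,080,000 + 615,960,000 + 848,380,000 = 2,590,420,000
volume = 36,800,000 + 26,100,000 + 25,100,000 = 88,000,000 m³
S = 2,590,420,000 / 88,000,000 = 29.437 PSU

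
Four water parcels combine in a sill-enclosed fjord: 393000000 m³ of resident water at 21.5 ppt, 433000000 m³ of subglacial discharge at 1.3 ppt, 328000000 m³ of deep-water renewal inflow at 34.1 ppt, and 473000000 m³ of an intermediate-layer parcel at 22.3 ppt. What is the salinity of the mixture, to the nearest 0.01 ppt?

Salt balance:
salt = 393,000,000×21.5 + 433,000,000×1.3 + 328,000,000×34.1 + 473,000,000×22.3 = 8,449,500,000 + 562,900,000 + 11,184,800,000 + 10,547,900,000 = 30,745,100,000
volume = 393,000,000 + 433,000,000 + 328,000,000 + 473,000,000 = 1,627,000,000 m³
S = 30,745,100,000 / 1,627,000,000 = 18.8968 ppt

18.90 ppt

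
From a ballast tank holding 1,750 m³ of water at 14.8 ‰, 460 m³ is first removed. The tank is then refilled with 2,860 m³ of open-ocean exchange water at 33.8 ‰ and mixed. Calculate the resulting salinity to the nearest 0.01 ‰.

27.89 ‰

Remaining after removal: 1,290 m³ at 14.8 ‰ (salt = 19,092)
After addition: salt = 19,092 + 2,860×33.8 = 115,760; volume = 4,150 m³
S = 115,760 / 4,150 = 27.894 ‰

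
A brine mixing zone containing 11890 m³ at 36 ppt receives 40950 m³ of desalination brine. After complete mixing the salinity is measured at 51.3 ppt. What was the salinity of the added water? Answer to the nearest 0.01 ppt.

Salt balance: 11,890×36 + 40,950×S = 52,840×51.3
428,040 + 40,950·S = 2,710,692
S = (2,710,692 − 428,040) / 40,950 = 55.7424 ppt

55.74 ppt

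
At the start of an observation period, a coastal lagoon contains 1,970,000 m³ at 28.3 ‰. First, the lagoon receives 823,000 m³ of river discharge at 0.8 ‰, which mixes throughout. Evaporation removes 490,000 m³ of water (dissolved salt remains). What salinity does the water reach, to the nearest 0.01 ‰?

24.49 ‰

After mixing: salt = 1,970,000×28.3 + 823,000×0.8 = 56,409,400; volume = 2,793,000 m³
After evaporation: salt unchanged = 56,409,400; volume = 2,793,000 − 490,000 = 2,303,000 m³
S = 56,409,400 / 2,303,000 = 24.4939 ‰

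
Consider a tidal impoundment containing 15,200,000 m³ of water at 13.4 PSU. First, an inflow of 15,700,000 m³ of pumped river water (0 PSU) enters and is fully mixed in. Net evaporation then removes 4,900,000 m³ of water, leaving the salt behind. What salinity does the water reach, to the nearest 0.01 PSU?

After mixing: salt = 15,200,000×13.4 + 15,700,000×0 = 203,680,000; volume = 30,900,000 m³
After evaporation: salt unchanged = 203,680,000; volume = 30,900,000 − 4,900,000 = 26,000,000 m³
S = 203,680,000 / 26,000,000 = 7.8338 PSU

7.83 PSU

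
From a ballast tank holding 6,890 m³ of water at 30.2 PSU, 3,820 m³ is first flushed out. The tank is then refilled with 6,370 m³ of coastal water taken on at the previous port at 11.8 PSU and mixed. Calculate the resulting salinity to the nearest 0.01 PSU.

Remaining after removal: 3,070 m³ at 30.2 PSU (salt = 92,714)
After addition: salt = 92,714 + 6,370×11.8 = 167,880; volume = 9,440 m³
S = 167,880 / 9,440 = 17.7839 PSU

17.78 PSU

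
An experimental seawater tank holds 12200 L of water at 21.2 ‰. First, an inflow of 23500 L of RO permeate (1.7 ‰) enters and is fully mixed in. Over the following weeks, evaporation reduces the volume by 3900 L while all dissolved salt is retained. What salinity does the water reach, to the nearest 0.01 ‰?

After mixing: salt = 12,200×21.2 + 23,500×1.7 = 298,590; volume = 35,700 L
After evaporation: salt unchanged = 298,590; volume = 35,700 − 3,900 = 31,800 L
S = 298,590 / 31,800 = 9.3896 ‰

9.39 ‰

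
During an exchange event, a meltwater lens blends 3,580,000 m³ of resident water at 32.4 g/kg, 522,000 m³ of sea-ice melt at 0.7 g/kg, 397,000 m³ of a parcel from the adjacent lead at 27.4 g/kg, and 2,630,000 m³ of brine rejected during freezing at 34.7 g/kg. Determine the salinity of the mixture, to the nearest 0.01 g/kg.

30.65 g/kg

Weighted by volume,
salt = 3,580,000×32.4 + 522,000×0.7 + 397,000×27.4 + 2,630,000×34.7 = 115,992,000 + 365,400 + 10,877,800 + 91,261,000 = 218,496,200
volume = 3,580,000 + 522,000 + 397,000 + 2,630,000 = 7,129,000 m³
S = 218,496,200 / 7,129,000 = 30.6489 g/kg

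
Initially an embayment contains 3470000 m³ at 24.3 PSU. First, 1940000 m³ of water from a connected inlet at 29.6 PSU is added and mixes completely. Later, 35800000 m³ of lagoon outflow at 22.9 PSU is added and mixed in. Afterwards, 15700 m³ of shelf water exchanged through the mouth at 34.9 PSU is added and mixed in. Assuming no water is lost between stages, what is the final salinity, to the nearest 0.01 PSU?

Total salt / total volume:
Initial salt = 3,470,000×24.3 = 84,321,000
After stage 1: salt = 84,321,000 + 1,940,000×29.6 = 141,745,000; volume = 5,410,000 m³; S = 26.201 PSU
After stage 2: salt = 141,745,000 + 35,800,000×22.9 = 961,565,000; volume = 41,210,000 m³; S = 23.333 PSU
After stage 3: salt = 961,565,000 + 15,700×34.9 = 962,112,930; volume = 41,225,700 m³
S = 962,112,930 / 41,225,700 = 23.3377 PSU

23.34 PSU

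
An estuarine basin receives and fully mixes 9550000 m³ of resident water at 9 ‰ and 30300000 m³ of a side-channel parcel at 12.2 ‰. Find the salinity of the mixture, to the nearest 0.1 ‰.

11.4 ‰

Total salt / total volume:
salt = 9,550,000×9 + 30,300,000×12.2 = 85,950,000 + 369,660,000 = 455,610,000
volume = 9,550,000 + 30,300,000 = 39,850,000 m³
S = 455,610,000 / 39,850,000 = 11.433 ‰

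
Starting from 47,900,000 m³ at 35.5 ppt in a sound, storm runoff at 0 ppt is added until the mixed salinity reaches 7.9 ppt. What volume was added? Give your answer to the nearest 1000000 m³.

167000000 m³

Salt balance: 47,900,000×35.5 + V×0 = (47,900,000+V)×7.9
1,700,450,000 + 0V = 378,410,000 + 7.9V
1,322,040,000 = 7.9V
V = 167,346,835.44 m³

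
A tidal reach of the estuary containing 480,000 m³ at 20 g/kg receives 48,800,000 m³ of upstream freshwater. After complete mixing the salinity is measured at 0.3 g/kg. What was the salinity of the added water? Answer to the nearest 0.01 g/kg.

Salt balance: 480,000×20 + 48,800,000×S = 49,280,000×0.3
9,600,000 + 48,800,000·S = 14,784,000
S = (14,784,000 − 9,600,000) / 48,800,000 = 0.1062 g/kg

0.11 g/kg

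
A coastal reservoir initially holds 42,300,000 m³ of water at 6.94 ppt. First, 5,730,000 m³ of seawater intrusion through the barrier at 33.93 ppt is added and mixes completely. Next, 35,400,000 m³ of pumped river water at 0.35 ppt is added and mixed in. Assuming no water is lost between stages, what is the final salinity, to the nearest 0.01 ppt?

6.00 ppt

Total salt / total volume:
Initial salt = 42,300,000×6.94 = 293,562,000
After stage 1: salt = 293,562,000 + 5,730,000×33.93 = 487,980,900; volume = 48,030,000 m³; S = 10.16 ppt
After stage 2: salt = 487,980,900 + 35,400,000×0.35 = 500,370,900; volume = 83,430,000 m³
S = 500,370,900 / 83,430,000 = 5.9975 ppt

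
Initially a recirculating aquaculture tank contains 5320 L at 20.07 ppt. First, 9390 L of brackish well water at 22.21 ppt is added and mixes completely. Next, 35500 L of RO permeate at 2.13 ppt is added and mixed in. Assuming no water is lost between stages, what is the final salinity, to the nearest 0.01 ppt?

Total salt / total volume:
Initial salt = 5,320×20.07 = 106,772.4
After stage 1: salt = 106,772.4 + 9,390×22.21 = 315,324.3; volume = 14,710 L; S = 21.436 ppt
After stage 2: salt = 315,324.3 + 35,500×2.13 = 390,939.3; volume = 50,210 L
S = 390,939.3 / 50,210 = 7.7861 ppt

7.79 ppt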